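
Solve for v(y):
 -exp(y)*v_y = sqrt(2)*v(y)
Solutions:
 v(y) = C1*exp(sqrt(2)*exp(-y))


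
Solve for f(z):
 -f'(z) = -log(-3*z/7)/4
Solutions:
 f(z) = C1 + z*log(-z)/4 + z*(-log(7) - 1 + log(3))/4


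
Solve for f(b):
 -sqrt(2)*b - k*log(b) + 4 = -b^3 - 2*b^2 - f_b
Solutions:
 f(b) = C1 - b^4/4 - 2*b^3/3 + sqrt(2)*b^2/2 + b*k*log(b) - b*k - 4*b


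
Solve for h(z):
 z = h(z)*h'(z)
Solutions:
 h(z) = -sqrt(C1 + z^2)
 h(z) = sqrt(C1 + z^2)


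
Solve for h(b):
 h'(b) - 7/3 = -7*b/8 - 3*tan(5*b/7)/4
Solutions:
 h(b) = C1 - 7*b^2/16 + 7*b/3 + 21*log(cos(5*b/7))/20


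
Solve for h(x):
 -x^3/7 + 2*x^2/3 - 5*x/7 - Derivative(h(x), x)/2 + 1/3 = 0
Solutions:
 h(x) = C1 - x^4/14 + 4*x^3/9 - 5*x^2/7 + 2*x/3


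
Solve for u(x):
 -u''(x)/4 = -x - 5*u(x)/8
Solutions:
 u(x) = C1*exp(-sqrt(10)*x/2) + C2*exp(sqrt(10)*x/2) - 8*x/5


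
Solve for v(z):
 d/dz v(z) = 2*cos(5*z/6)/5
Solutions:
 v(z) = C1 + 12*sin(5*z/6)/25


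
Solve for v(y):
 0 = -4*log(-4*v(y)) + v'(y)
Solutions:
 -Integral(1/(log(-_y) + 2*log(2)), (_y, v(y)))/4 = C1 - y


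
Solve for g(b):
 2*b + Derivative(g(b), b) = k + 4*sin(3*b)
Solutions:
 g(b) = C1 - b^2 + b*k - 4*cos(3*b)/3


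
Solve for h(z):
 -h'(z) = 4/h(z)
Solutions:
 h(z) = -sqrt(C1 - 8*z)
 h(z) = sqrt(C1 - 8*z)


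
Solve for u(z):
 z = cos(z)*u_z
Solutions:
 u(z) = C1 + Integral(z/cos(z), z)


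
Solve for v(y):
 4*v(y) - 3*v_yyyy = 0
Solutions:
 v(y) = C1*exp(-sqrt(2)*3^(3/4)*y/3) + C2*exp(sqrt(2)*3^(3/4)*y/3) + C3*sin(sqrt(2)*3^(3/4)*y/3) + C4*cos(sqrt(2)*3^(3/4)*y/3)


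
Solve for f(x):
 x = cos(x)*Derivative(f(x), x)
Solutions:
 f(x) = C1 + Integral(x/cos(x), x)


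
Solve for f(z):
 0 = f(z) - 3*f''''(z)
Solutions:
 f(z) = C1*exp(-3^(3/4)*z/3) + C2*exp(3^(3/4)*z/3) + C3*sin(3^(3/4)*z/3) + C4*cos(3^(3/4)*z/3)


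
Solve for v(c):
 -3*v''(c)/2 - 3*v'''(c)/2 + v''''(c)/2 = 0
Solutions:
 v(c) = C1 + C2*c + C3*exp(c*(3 - sqrt(21))/2) + C4*exp(c*(3 + sqrt(21))/2)


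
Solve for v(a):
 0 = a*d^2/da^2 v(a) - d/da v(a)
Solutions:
 v(a) = C1 + C2*a^2


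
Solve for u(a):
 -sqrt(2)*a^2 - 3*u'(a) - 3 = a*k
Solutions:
 u(a) = C1 - sqrt(2)*a^3/9 - a^2*k/6 - a


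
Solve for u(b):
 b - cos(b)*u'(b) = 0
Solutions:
 u(b) = C1 + Integral(b/cos(b), b)


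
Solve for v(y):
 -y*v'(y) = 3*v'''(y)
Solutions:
 v(y) = C1 + Integral(C2*airyai(-3^(2/3)*y/3) + C3*airybi(-3^(2/3)*y/3), y)


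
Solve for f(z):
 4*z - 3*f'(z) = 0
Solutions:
 f(z) = C1 + 2*z^2/3


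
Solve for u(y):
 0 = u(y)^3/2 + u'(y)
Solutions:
 u(y) = -sqrt(-1/(C1 - y))
 u(y) = sqrt(-1/(C1 - y))


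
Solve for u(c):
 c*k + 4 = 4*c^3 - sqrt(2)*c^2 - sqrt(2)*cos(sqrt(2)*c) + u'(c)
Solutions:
 u(c) = C1 - c^4 + sqrt(2)*c^3/3 + c^2*k/2 + 4*c + sin(sqrt(2)*c)


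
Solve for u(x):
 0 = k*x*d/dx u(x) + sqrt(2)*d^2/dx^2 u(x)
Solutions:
 u(x) = Piecewise((-2^(3/4)*sqrt(pi)*C1*erf(2^(1/4)*sqrt(k)*x/2)/(2*sqrt(k)) - C2, (k > 0) | (k < 0)), (-C1*x - C2, True))


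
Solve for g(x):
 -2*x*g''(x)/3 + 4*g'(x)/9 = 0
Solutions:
 g(x) = C1 + C2*x^(5/3)


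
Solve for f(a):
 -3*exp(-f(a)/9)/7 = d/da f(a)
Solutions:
 f(a) = 9*log(C1 - a/21)


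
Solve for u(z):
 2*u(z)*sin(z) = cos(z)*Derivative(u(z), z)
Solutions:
 u(z) = C1/cos(z)^2


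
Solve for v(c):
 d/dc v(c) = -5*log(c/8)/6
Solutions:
 v(c) = C1 - 5*c*log(c)/6 + 5*c/6 + 5*c*log(2)/2


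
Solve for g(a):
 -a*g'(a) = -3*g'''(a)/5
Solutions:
 g(a) = C1 + Integral(C2*airyai(3^(2/3)*5^(1/3)*a/3) + C3*airybi(3^(2/3)*5^(1/3)*a/3), a)


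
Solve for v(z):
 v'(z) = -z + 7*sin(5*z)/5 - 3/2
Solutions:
 v(z) = C1 - z^2/2 - 3*z/2 - 7*cos(5*z)/25


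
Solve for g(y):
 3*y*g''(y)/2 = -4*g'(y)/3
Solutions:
 g(y) = C1 + C2*y^(1/9)


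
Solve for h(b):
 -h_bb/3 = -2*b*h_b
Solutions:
 h(b) = C1 + C2*erfi(sqrt(3)*b)


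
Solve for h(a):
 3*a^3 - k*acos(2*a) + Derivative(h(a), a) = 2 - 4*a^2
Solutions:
 h(a) = C1 - 3*a^4/4 - 4*a^3/3 + 2*a + k*(a*acos(2*a) - sqrt(1 - 4*a^2)/2)


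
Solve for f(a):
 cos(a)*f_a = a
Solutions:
 f(a) = C1 + Integral(a/cos(a), a)


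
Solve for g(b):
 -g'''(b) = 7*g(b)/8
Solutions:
 g(b) = C3*exp(-7^(1/3)*b/2) + (C1*sin(sqrt(3)*7^(1/3)*b/4) + C2*cos(sqrt(3)*7^(1/3)*b/4))*exp(7^(1/3)*b/4)


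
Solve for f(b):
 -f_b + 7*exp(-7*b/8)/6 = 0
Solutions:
 f(b) = C1 - 4*exp(-7*b/8)/3


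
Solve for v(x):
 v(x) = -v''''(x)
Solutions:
 v(x) = (C1*sin(sqrt(2)*x/2) + C2*cos(sqrt(2)*x/2))*exp(-sqrt(2)*x/2) + (C3*sin(sqrt(2)*x/2) + C4*cos(sqrt(2)*x/2))*exp(sqrt(2)*x/2)


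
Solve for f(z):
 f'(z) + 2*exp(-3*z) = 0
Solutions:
 f(z) = C1 + 2*exp(-3*z)/3


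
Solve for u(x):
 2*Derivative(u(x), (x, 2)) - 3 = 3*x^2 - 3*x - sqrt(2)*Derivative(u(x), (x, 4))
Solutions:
 u(x) = C1 + C2*x + C3*sin(2^(1/4)*x) + C4*cos(2^(1/4)*x) + x^4/8 - x^3/4 + 3*x^2*(1 - sqrt(2))/4


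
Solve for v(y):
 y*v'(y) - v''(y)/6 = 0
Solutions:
 v(y) = C1 + C2*erfi(sqrt(3)*y)


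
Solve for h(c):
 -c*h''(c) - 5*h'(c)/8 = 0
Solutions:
 h(c) = C1 + C2*c^(3/8)


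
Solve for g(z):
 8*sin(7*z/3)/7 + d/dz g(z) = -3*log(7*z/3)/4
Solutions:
 g(z) = C1 - 3*z*log(z)/4 - 3*z*log(7)/4 + 3*z/4 + 3*z*log(3)/4 + 24*cos(7*z/3)/49


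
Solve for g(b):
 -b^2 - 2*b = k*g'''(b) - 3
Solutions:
 g(b) = C1 + C2*b + C3*b^2 - b^5/(60*k) - b^4/(12*k) + b^3/(2*k)


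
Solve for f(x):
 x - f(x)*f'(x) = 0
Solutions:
 f(x) = -sqrt(C1 + x^2)
 f(x) = sqrt(C1 + x^2)


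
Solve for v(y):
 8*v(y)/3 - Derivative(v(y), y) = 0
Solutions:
 v(y) = C1*exp(8*y/3)


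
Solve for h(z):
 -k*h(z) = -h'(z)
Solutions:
 h(z) = C1*exp(k*z)


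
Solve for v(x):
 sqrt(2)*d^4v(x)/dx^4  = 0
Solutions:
 v(x) = C1 + C2*x + C3*x^2 + C4*x^3


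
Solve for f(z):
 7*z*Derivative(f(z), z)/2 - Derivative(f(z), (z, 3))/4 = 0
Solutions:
 f(z) = C1 + Integral(C2*airyai(14^(1/3)*z) + C3*airybi(14^(1/3)*z), z)


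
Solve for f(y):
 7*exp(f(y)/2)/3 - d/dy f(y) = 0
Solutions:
 f(y) = 2*log(-1/(C1 + 7*y)) + 2*log(6)


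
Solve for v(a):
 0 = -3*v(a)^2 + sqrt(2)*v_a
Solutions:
 v(a) = -2/(C1 + 3*sqrt(2)*a)


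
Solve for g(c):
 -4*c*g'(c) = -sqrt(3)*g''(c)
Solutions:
 g(c) = C1 + C2*erfi(sqrt(2)*3^(3/4)*c/3)


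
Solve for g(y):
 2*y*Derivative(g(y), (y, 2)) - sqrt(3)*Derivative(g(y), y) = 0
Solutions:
 g(y) = C1 + C2*y^(sqrt(3)/2 + 1)


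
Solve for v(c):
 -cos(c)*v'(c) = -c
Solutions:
 v(c) = C1 + Integral(c/cos(c), c)


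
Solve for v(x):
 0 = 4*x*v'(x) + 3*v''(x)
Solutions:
 v(x) = C1 + C2*erf(sqrt(6)*x/3)


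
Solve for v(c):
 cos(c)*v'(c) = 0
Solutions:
 v(c) = C1


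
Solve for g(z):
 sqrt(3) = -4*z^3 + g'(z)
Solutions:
 g(z) = C1 + z^4 + sqrt(3)*z


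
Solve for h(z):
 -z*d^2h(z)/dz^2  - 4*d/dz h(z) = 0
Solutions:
 h(z) = C1 + C2/z^3


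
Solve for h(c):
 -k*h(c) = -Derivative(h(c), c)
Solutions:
 h(c) = C1*exp(c*k)


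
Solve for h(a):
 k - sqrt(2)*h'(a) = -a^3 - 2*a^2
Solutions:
 h(a) = C1 + sqrt(2)*a^4/8 + sqrt(2)*a^3/3 + sqrt(2)*a*k/2


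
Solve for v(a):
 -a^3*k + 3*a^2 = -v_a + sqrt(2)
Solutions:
 v(a) = C1 + a^4*k/4 - a^3 + sqrt(2)*a


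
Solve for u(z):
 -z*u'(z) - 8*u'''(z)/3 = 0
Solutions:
 u(z) = C1 + Integral(C2*airyai(-3^(1/3)*z/2) + C3*airybi(-3^(1/3)*z/2), z)


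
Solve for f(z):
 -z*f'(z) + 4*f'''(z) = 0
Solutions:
 f(z) = C1 + Integral(C2*airyai(2^(1/3)*z/2) + C3*airybi(2^(1/3)*z/2), z)


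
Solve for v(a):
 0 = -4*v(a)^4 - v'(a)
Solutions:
 v(a) = (-3^(2/3) - 3*3^(1/6)*I)*(1/(C1 + 4*a))^(1/3)/6
 v(a) = (-3^(2/3) + 3*3^(1/6)*I)*(1/(C1 + 4*a))^(1/3)/6
 v(a) = (1/(C1 + 12*a))^(1/3)


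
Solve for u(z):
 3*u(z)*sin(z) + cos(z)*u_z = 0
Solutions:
 u(z) = C1*cos(z)^3


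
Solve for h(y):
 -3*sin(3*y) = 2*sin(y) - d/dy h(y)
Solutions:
 h(y) = C1 - 2*cos(y) - cos(3*y)


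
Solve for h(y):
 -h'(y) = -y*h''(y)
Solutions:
 h(y) = C1 + C2*y^2


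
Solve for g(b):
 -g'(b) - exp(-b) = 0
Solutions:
 g(b) = C1 + exp(-b)


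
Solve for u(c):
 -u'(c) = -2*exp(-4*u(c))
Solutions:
 u(c) = log(-I*(C1 + 8*c)^(1/4))
 u(c) = log(I*(C1 + 8*c)^(1/4))
 u(c) = log(-(C1 + 8*c)^(1/4))
 u(c) = log(C1 + 8*c)/4


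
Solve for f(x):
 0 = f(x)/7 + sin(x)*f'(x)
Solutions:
 f(x) = C1*(cos(x) + 1)^(1/14)/(cos(x) - 1)^(1/14)


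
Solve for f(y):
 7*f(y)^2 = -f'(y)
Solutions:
 f(y) = 1/(C1 + 7*y)


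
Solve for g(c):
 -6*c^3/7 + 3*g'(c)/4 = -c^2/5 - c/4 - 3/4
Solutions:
 g(c) = C1 + 2*c^4/7 - 4*c^3/45 - c^2/6 - c


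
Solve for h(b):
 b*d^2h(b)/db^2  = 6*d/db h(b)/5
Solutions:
 h(b) = C1 + C2*b^(11/5)


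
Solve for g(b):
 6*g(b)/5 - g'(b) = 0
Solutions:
 g(b) = C1*exp(6*b/5)


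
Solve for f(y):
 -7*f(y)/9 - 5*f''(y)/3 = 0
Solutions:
 f(y) = C1*sin(sqrt(105)*y/15) + C2*cos(sqrt(105)*y/15)


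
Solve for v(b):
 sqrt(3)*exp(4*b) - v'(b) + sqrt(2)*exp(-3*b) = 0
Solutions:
 v(b) = C1 + sqrt(3)*exp(4*b)/4 - sqrt(2)*exp(-3*b)/3


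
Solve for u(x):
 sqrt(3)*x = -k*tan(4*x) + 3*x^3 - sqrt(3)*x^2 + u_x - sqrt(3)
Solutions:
 u(x) = C1 - k*log(cos(4*x))/4 - 3*x^4/4 + sqrt(3)*x^3/3 + sqrt(3)*x^2/2 + sqrt(3)*x


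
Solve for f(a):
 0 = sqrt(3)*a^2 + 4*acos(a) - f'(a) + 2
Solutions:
 f(a) = C1 + sqrt(3)*a^3/3 + 4*a*acos(a) + 2*a - 4*sqrt(1 - a^2)


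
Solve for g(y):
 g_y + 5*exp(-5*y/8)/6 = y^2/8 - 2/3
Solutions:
 g(y) = C1 + y^3/24 - 2*y/3 + 4*exp(-5*y/8)/3


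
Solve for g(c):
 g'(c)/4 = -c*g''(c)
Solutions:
 g(c) = C1 + C2*c^(3/4)


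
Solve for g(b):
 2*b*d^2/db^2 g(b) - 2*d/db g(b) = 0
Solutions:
 g(b) = C1 + C2*b^2


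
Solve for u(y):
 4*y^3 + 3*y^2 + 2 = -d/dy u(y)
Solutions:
 u(y) = C1 - y^4 - y^3 - 2*y


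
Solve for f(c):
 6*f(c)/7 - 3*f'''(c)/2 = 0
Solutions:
 f(c) = C3*exp(14^(2/3)*c/7) + (C1*sin(14^(2/3)*sqrt(3)*c/14) + C2*cos(14^(2/3)*sqrt(3)*c/14))*exp(-14^(2/3)*c/14)


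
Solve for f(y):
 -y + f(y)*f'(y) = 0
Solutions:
 f(y) = -sqrt(C1 + y^2)
 f(y) = sqrt(C1 + y^2)


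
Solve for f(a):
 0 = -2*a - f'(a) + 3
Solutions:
 f(a) = C1 - a^2 + 3*a


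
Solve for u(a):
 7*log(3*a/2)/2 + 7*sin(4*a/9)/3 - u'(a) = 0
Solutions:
 u(a) = C1 + 7*a*log(a)/2 - 7*a/2 - 4*a*log(2) + a*log(6)/2 + 3*a*log(3) - 21*cos(4*a/9)/4


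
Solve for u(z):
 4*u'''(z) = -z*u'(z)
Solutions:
 u(z) = C1 + Integral(C2*airyai(-2^(1/3)*z/2) + C3*airybi(-2^(1/3)*z/2), z)


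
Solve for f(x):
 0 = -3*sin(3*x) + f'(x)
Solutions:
 f(x) = C1 - cos(3*x)


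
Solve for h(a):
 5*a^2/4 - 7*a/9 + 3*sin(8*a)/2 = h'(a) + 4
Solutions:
 h(a) = C1 + 5*a^3/12 - 7*a^2/18 - 4*a - 3*cos(8*a)/16


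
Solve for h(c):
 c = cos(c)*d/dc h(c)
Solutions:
 h(c) = C1 + Integral(c/cos(c), c)


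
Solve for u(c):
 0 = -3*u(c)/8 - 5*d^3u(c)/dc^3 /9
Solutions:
 u(c) = C3*exp(-3*5^(2/3)*c/10) + (C1*sin(3*sqrt(3)*5^(2/3)*c/20) + C2*cos(3*sqrt(3)*5^(2/3)*c/20))*exp(3*5^(2/3)*c/20)


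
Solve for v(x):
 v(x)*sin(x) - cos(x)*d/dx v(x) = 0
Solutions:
 v(x) = C1/cos(x)


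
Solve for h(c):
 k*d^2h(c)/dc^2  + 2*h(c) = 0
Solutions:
 h(c) = C1*exp(-sqrt(2)*c*sqrt(-1/k)) + C2*exp(sqrt(2)*c*sqrt(-1/k))


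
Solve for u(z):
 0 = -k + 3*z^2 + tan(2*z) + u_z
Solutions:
 u(z) = C1 + k*z - z^3 + log(cos(2*z))/2


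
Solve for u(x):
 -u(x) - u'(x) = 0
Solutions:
 u(x) = C1*exp(-x)


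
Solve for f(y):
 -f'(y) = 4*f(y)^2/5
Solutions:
 f(y) = 5/(C1 + 4*y)


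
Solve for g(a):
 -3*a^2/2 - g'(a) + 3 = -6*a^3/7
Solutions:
 g(a) = C1 + 3*a^4/14 - a^3/2 + 3*a


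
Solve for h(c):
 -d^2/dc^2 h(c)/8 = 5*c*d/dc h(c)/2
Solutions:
 h(c) = C1 + C2*erf(sqrt(10)*c)


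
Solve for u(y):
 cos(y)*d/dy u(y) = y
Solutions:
 u(y) = C1 + Integral(y/cos(y), y)


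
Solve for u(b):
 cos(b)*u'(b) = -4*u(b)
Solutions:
 u(b) = C1*(sin(b)^2 - 2*sin(b) + 1)/(sin(b)^2 + 2*sin(b) + 1)


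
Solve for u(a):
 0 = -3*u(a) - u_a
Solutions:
 u(a) = C1*exp(-3*a)


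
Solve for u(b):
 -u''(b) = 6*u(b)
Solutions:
 u(b) = C1*sin(sqrt(6)*b) + C2*cos(sqrt(6)*b)


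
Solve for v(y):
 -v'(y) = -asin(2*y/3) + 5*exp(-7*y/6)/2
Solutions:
 v(y) = C1 + y*asin(2*y/3) + sqrt(9 - 4*y^2)/2 + 15*exp(-7*y/6)/7


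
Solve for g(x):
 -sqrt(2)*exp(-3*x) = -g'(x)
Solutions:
 g(x) = C1 - sqrt(2)*exp(-3*x)/3


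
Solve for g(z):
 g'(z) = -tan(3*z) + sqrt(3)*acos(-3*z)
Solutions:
 g(z) = C1 + sqrt(3)*(z*acos(-3*z) + sqrt(1 - 9*z^2)/3) + log(cos(3*z))/3


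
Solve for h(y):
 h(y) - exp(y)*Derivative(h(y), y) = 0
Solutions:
 h(y) = C1*exp(-exp(-y))


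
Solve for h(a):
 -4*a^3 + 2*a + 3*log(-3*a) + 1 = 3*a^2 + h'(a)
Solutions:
 h(a) = C1 - a^4 - a^3 + a^2 + 3*a*log(-a) + a*(-2 + 3*log(3))


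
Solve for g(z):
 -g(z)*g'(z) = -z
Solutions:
 g(z) = -sqrt(C1 + z^2)
 g(z) = sqrt(C1 + z^2)


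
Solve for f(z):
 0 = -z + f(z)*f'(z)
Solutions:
 f(z) = -sqrt(C1 + z^2)
 f(z) = sqrt(C1 + z^2)


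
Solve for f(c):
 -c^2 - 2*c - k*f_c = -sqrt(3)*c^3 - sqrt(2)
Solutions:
 f(c) = C1 + sqrt(3)*c^4/(4*k) - c^3/(3*k) - c^2/k + sqrt(2)*c/k


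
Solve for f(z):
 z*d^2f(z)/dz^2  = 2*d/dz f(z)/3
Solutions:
 f(z) = C1 + C2*z^(5/3)


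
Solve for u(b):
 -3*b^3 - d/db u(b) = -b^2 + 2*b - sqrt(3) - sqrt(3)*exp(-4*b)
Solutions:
 u(b) = C1 - 3*b^4/4 + b^3/3 - b^2 + sqrt(3)*b - sqrt(3)*exp(-4*b)/4


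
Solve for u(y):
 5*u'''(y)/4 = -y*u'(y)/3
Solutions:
 u(y) = C1 + Integral(C2*airyai(-30^(2/3)*y/15) + C3*airybi(-30^(2/3)*y/15), y)


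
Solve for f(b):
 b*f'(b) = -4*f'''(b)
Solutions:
 f(b) = C1 + Integral(C2*airyai(-2^(1/3)*b/2) + C3*airybi(-2^(1/3)*b/2), b)


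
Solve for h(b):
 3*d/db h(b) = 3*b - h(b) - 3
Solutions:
 h(b) = C1*exp(-b/3) + 3*b - 12


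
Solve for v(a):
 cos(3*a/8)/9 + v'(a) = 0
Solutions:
 v(a) = C1 - 8*sin(3*a/8)/27


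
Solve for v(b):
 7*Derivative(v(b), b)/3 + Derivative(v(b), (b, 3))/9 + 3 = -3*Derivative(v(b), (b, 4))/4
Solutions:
 v(b) = C1 + C2*exp(b*(-8 + 8*2^(2/3)/(243*sqrt(2893849) + 413375)^(1/3) + 2^(1/3)*(243*sqrt(2893849) + 413375)^(1/3))/162)*sin(2^(1/3)*sqrt(3)*b*(-(243*sqrt(2893849) + 413375)^(1/3) + 8*2^(1/3)/(243*sqrt(2893849) + 413375)^(1/3))/162) + C3*exp(b*(-8 + 8*2^(2/3)/(243*sqrt(2893849) + 413375)^(1/3) + 2^(1/3)*(243*sqrt(2893849) + 413375)^(1/3))/162)*cos(2^(1/3)*sqrt(3)*b*(-(243*sqrt(2893849) + 413375)^(1/3) + 8*2^(1/3)/(243*sqrt(2893849) + 413375)^(1/3))/162) + C4*exp(-b*(8*2^(2/3)/(243*sqrt(2893849) + 413375)^(1/3) + 4 + 2^(1/3)*(243*sqrt(2893849) + 413375)^(1/3))/81) - 9*b/7


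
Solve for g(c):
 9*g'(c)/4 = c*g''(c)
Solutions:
 g(c) = C1 + C2*c^(13/4)


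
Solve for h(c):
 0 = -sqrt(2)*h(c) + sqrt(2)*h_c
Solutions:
 h(c) = C1*exp(c)


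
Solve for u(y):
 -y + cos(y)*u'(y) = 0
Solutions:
 u(y) = C1 + Integral(y/cos(y), y)


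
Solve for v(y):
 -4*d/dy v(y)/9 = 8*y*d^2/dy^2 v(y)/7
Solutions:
 v(y) = C1 + C2*y^(11/18)


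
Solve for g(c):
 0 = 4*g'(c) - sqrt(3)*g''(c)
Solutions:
 g(c) = C1 + C2*exp(4*sqrt(3)*c/3)


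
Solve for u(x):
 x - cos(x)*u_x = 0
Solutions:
 u(x) = C1 + Integral(x/cos(x), x)


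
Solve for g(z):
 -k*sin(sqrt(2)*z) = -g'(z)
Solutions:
 g(z) = C1 - sqrt(2)*k*cos(sqrt(2)*z)/2


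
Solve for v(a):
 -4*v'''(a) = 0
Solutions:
 v(a) = C1 + C2*a + C3*a^2


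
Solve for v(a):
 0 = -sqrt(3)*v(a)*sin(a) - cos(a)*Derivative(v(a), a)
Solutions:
 v(a) = C1*cos(a)^(sqrt(3))


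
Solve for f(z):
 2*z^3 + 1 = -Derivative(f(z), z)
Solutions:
 f(z) = C1 - z^4/2 - z


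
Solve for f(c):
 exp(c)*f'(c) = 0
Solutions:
 f(c) = C1


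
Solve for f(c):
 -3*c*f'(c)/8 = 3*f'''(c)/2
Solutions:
 f(c) = C1 + Integral(C2*airyai(-2^(1/3)*c/2) + C3*airybi(-2^(1/3)*c/2), c)


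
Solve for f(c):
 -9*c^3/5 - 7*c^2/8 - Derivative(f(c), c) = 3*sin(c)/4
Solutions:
 f(c) = C1 - 9*c^4/20 - 7*c^3/24 + 3*cos(c)/4


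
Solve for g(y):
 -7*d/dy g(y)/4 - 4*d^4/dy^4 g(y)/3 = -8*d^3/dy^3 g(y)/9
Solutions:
 g(y) = C1 + C2*exp(y*(32*2^(2/3)/(27*sqrt(310737) + 15053)^(1/3) + 16 + 2^(1/3)*(27*sqrt(310737) + 15053)^(1/3))/72)*sin(2^(1/3)*sqrt(3)*y*(-(27*sqrt(310737) + 15053)^(1/3) + 32*2^(1/3)/(27*sqrt(310737) + 15053)^(1/3))/72) + C3*exp(y*(32*2^(2/3)/(27*sqrt(310737) + 15053)^(1/3) + 16 + 2^(1/3)*(27*sqrt(310737) + 15053)^(1/3))/72)*cos(2^(1/3)*sqrt(3)*y*(-(27*sqrt(310737) + 15053)^(1/3) + 32*2^(1/3)/(27*sqrt(310737) + 15053)^(1/3))/72) + C4*exp(y*(-2^(1/3)*(27*sqrt(310737) + 15053)^(1/3) - 32*2^(2/3)/(27*sqrt(310737) + 15053)^(1/3) + 8)/36)


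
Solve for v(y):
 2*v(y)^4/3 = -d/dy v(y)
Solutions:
 v(y) = (-1 - sqrt(3)*I)*(1/(C1 + 2*y))^(1/3)/2
 v(y) = (-1 + sqrt(3)*I)*(1/(C1 + 2*y))^(1/3)/2
 v(y) = (1/(C1 + 2*y))^(1/3)


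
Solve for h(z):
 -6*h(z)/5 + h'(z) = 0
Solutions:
 h(z) = C1*exp(6*z/5)


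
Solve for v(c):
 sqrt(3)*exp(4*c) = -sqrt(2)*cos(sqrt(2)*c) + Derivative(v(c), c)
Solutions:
 v(c) = C1 + sqrt(3)*exp(4*c)/4 + sin(sqrt(2)*c)


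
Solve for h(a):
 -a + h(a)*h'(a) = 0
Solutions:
 h(a) = -sqrt(C1 + a^2)
 h(a) = sqrt(C1 + a^2)


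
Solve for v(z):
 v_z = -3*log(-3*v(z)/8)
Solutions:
 Integral(1/(log(-_y) - 3*log(2) + log(3)), (_y, v(z)))/3 = C1 - z


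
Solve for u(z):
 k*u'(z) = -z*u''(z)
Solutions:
 u(z) = C1 + z^(1 - re(k))*(C2*sin(log(z)*Abs(im(k))) + C3*cos(log(z)*im(k)))


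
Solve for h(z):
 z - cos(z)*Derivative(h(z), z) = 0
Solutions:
 h(z) = C1 + Integral(z/cos(z), z)


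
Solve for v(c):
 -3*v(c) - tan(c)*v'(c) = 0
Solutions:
 v(c) = C1/sin(c)^3


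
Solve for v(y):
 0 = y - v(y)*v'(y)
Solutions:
 v(y) = -sqrt(C1 + y^2)
 v(y) = sqrt(C1 + y^2)


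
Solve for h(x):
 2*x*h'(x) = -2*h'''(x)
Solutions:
 h(x) = C1 + Integral(C2*airyai(-x) + C3*airybi(-x), x)


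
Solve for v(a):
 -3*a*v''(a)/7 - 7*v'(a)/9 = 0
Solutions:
 v(a) = C1 + C2/a^(22/27)


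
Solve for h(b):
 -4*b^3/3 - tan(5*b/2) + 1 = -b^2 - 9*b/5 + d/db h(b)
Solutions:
 h(b) = C1 - b^4/3 + b^3/3 + 9*b^2/10 + b + 2*log(cos(5*b/2))/5


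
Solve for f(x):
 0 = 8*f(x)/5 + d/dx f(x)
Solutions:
 f(x) = C1*exp(-8*x/5)


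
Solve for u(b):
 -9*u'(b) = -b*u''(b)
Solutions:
 u(b) = C1 + C2*b^10


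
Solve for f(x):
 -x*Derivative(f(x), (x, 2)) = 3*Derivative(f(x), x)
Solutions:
 f(x) = C1 + C2/x^2


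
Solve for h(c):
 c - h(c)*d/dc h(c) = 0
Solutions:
 h(c) = -sqrt(C1 + c^2)
 h(c) = sqrt(C1 + c^2)


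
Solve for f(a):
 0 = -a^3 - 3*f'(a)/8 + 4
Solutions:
 f(a) = C1 - 2*a^4/3 + 32*a/3


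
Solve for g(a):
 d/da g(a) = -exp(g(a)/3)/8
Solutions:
 g(a) = 3*log(1/(C1 + a)) + 3*log(24)


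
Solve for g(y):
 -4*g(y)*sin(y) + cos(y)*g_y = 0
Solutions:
 g(y) = C1/cos(y)^4


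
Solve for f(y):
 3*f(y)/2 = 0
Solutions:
 f(y) = 0


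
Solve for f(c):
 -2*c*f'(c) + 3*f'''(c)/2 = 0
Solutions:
 f(c) = C1 + Integral(C2*airyai(6^(2/3)*c/3) + C3*airybi(6^(2/3)*c/3), c)


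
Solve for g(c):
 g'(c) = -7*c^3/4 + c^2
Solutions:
 g(c) = C1 - 7*c^4/16 + c^3/3


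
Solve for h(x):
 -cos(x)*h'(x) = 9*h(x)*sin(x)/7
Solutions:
 h(x) = C1*cos(x)^(9/7)


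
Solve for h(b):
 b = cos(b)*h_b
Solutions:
 h(b) = C1 + Integral(b/cos(b), b)


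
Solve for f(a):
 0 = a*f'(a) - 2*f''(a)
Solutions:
 f(a) = C1 + C2*erfi(a/2)


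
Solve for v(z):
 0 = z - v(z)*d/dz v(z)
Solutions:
 v(z) = -sqrt(C1 + z^2)
 v(z) = sqrt(C1 + z^2)


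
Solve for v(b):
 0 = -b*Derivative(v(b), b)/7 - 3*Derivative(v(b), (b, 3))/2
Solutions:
 v(b) = C1 + Integral(C2*airyai(-2^(1/3)*21^(2/3)*b/21) + C3*airybi(-2^(1/3)*21^(2/3)*b/21), b)


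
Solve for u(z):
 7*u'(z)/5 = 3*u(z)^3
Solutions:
 u(z) = -sqrt(14)*sqrt(-1/(C1 + 15*z))/2
 u(z) = sqrt(14)*sqrt(-1/(C1 + 15*z))/2


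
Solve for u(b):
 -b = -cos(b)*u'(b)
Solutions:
 u(b) = C1 + Integral(b/cos(b), b)


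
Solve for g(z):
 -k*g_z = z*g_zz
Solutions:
 g(z) = C1 + z^(1 - re(k))*(C2*sin(log(z)*Abs(im(k))) + C3*cos(log(z)*im(k)))


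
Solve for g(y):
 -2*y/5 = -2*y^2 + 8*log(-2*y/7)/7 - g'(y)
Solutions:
 g(y) = C1 - 2*y^3/3 + y^2/5 + 8*y*log(-y)/7 + 8*y*(-log(7) - 1 + log(2))/7


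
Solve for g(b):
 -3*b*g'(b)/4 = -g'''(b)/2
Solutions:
 g(b) = C1 + Integral(C2*airyai(2^(2/3)*3^(1/3)*b/2) + C3*airybi(2^(2/3)*3^(1/3)*b/2), b)


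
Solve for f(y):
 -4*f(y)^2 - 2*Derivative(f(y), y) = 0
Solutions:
 f(y) = 1/(C1 + 2*y)


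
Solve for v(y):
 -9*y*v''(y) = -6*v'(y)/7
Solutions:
 v(y) = C1 + C2*y^(23/21)


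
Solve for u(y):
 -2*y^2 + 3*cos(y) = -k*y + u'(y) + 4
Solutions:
 u(y) = C1 + k*y^2/2 - 2*y^3/3 - 4*y + 3*sin(y)


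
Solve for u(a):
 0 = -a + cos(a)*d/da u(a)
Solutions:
 u(a) = C1 + Integral(a/cos(a), a)


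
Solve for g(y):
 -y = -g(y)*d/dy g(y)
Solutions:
 g(y) = -sqrt(C1 + y^2)
 g(y) = sqrt(C1 + y^2)


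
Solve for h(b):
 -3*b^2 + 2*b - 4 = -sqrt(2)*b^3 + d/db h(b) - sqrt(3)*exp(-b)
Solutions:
 h(b) = C1 + sqrt(2)*b^4/4 - b^3 + b^2 - 4*b - sqrt(3)*exp(-b)


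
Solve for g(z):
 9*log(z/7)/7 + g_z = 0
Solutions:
 g(z) = C1 - 9*z*log(z)/7 + 9*z/7 + 9*z*log(7)/7


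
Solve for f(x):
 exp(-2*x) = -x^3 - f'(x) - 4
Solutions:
 f(x) = C1 - x^4/4 - 4*x + exp(-2*x)/2


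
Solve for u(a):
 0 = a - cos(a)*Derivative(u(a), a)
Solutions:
 u(a) = C1 + Integral(a/cos(a), a)


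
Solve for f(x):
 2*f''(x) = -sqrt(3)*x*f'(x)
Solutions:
 f(x) = C1 + C2*erf(3^(1/4)*x/2)


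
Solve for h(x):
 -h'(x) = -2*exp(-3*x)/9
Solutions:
 h(x) = C1 - 2*exp(-3*x)/27


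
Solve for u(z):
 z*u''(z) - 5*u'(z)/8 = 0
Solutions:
 u(z) = C1 + C2*z^(13/8)


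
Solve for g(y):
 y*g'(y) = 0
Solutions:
 g(y) = C1


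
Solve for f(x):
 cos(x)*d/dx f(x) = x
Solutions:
 f(x) = C1 + Integral(x/cos(x), x)


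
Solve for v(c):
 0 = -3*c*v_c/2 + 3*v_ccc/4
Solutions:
 v(c) = C1 + Integral(C2*airyai(2^(1/3)*c) + C3*airybi(2^(1/3)*c), c)


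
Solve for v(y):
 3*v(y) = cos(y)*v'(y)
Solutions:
 v(y) = C1*(sin(y) + 1)^(3/2)/(sin(y) - 1)^(3/2)


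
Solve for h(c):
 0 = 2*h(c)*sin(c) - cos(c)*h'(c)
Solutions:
 h(c) = C1/cos(c)^2


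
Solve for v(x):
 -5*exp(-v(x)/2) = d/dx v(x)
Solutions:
 v(x) = 2*log(C1 - 5*x/2)


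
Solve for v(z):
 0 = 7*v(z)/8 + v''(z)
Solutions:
 v(z) = C1*sin(sqrt(14)*z/4) + C2*cos(sqrt(14)*z/4)


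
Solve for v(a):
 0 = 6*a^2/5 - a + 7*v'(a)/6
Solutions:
 v(a) = C1 - 12*a^3/35 + 3*a^2/7


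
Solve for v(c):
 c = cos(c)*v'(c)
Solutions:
 v(c) = C1 + Integral(c/cos(c), c)


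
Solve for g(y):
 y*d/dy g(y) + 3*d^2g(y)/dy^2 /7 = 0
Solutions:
 g(y) = C1 + C2*erf(sqrt(42)*y/6)


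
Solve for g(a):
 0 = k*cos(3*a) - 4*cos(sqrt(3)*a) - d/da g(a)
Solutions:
 g(a) = C1 + k*sin(3*a)/3 - 4*sqrt(3)*sin(sqrt(3)*a)/3


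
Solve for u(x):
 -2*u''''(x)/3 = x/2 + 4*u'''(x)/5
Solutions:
 u(x) = C1 + C2*x + C3*x^2 + C4*exp(-6*x/5) - 5*x^4/192 + 25*x^3/288


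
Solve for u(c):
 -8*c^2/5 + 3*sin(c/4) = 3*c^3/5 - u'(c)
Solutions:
 u(c) = C1 + 3*c^4/20 + 8*c^3/15 + 12*cos(c/4)


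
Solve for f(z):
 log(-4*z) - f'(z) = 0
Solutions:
 f(z) = C1 + z*log(-z) + z*(-1 + 2*log(2))


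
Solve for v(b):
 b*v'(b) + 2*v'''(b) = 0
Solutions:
 v(b) = C1 + Integral(C2*airyai(-2^(2/3)*b/2) + C3*airybi(-2^(2/3)*b/2), b)


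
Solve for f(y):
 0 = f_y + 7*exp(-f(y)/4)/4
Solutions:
 f(y) = 4*log(C1 - 7*y/16)


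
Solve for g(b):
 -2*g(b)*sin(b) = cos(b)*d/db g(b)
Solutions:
 g(b) = C1*cos(b)^2


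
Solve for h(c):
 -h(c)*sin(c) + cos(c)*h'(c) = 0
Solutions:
 h(c) = C1/cos(c)


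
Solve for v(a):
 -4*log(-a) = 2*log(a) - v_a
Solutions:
 v(a) = C1 + 6*a*log(a) + 2*a*(-3 + 2*I*pi)


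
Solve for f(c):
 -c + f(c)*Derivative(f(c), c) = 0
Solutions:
 f(c) = -sqrt(C1 + c^2)
 f(c) = sqrt(C1 + c^2)


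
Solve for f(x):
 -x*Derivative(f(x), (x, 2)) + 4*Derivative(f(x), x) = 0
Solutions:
 f(x) = C1 + C2*x^5


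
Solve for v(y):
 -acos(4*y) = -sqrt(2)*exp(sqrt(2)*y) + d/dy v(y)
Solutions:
 v(y) = C1 - y*acos(4*y) + sqrt(1 - 16*y^2)/4 + exp(sqrt(2)*y)


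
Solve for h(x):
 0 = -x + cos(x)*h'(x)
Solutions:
 h(x) = C1 + Integral(x/cos(x), x)


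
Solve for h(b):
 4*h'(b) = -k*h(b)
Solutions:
 h(b) = C1*exp(-b*k/4)


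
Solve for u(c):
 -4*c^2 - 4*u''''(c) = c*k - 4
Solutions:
 u(c) = C1 + C2*c + C3*c^2 + C4*c^3 - c^6/360 - c^5*k/480 + c^4/24


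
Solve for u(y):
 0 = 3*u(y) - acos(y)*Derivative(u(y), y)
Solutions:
 u(y) = C1*exp(3*Integral(1/acos(y), y))


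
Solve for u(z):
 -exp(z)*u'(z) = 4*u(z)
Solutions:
 u(z) = C1*exp(4*exp(-z))


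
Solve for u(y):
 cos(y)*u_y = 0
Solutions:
 u(y) = C1


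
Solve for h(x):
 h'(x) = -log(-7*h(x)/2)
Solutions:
 Integral(1/(log(-_y) - log(2) + log(7)), (_y, h(x))) = C1 - x


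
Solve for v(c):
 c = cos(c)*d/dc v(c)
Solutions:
 v(c) = C1 + Integral(c/cos(c), c)


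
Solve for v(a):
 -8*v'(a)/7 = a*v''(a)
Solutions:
 v(a) = C1 + C2/a^(1/7)


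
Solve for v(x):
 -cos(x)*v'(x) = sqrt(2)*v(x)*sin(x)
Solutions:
 v(x) = C1*cos(x)^(sqrt(2))


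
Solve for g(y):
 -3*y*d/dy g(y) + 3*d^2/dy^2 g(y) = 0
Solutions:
 g(y) = C1 + C2*erfi(sqrt(2)*y/2)


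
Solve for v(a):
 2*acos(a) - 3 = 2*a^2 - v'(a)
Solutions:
 v(a) = C1 + 2*a^3/3 - 2*a*acos(a) + 3*a + 2*sqrt(1 - a^2)


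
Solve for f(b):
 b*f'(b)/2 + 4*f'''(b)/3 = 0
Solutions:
 f(b) = C1 + Integral(C2*airyai(-3^(1/3)*b/2) + C3*airybi(-3^(1/3)*b/2), b)


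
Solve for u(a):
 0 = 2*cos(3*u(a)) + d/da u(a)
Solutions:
 u(a) = -asin((C1 + exp(12*a))/(C1 - exp(12*a)))/3 + pi/3
 u(a) = asin((C1 + exp(12*a))/(C1 - exp(12*a)))/3


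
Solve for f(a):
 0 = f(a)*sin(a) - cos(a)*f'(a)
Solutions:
 f(a) = C1/cos(a)


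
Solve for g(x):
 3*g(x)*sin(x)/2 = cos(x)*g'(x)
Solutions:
 g(x) = C1/cos(x)^(3/2)


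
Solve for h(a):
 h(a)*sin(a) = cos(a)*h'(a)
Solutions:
 h(a) = C1/cos(a)


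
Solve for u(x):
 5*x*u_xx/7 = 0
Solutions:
 u(x) = C1 + C2*x


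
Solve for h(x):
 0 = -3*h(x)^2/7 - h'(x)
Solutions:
 h(x) = 7/(C1 + 3*x)


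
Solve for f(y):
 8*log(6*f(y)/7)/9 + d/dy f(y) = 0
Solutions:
 9*Integral(1/(log(_y) - log(7) + log(6)), (_y, f(y)))/8 = C1 - y


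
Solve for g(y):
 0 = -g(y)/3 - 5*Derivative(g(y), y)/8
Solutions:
 g(y) = C1*exp(-8*y/15)


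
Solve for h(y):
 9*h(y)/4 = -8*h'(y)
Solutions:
 h(y) = C1*exp(-9*y/32)


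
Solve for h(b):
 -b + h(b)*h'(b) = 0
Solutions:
 h(b) = -sqrt(C1 + b^2)
 h(b) = sqrt(C1 + b^2)


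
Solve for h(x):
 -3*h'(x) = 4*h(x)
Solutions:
 h(x) = C1*exp(-4*x/3)


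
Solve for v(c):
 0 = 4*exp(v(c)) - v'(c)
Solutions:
 v(c) = log(-1/(C1 + 4*c))


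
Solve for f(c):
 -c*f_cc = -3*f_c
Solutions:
 f(c) = C1 + C2*c^4


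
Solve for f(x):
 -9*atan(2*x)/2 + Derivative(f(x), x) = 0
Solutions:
 f(x) = C1 + 9*x*atan(2*x)/2 - 9*log(4*x^2 + 1)/8


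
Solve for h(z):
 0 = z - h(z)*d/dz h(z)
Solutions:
 h(z) = -sqrt(C1 + z^2)
 h(z) = sqrt(C1 + z^2)


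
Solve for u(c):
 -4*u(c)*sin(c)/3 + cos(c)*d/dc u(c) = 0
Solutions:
 u(c) = C1/cos(c)^(4/3)


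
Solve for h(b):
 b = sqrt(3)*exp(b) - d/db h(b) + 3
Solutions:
 h(b) = C1 - b^2/2 + 3*b + sqrt(3)*exp(b)


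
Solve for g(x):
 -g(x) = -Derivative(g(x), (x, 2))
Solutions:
 g(x) = C1*exp(-x) + C2*exp(x)


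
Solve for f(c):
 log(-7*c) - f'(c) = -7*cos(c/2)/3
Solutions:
 f(c) = C1 + c*log(-c) - c + c*log(7) + 14*sin(c/2)/3


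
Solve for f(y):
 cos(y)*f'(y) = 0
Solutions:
 f(y) = C1


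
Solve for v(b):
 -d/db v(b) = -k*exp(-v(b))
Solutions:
 v(b) = log(C1 + b*k)


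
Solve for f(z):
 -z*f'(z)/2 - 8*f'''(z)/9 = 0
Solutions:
 f(z) = C1 + Integral(C2*airyai(-6^(2/3)*z/4) + C3*airybi(-6^(2/3)*z/4), z)


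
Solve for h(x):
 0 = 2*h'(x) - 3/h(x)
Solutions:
 h(x) = -sqrt(C1 + 3*x)
 h(x) = sqrt(C1 + 3*x)


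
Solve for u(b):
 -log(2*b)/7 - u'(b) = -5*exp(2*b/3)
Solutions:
 u(b) = C1 - b*log(b)/7 + b*(1 - log(2))/7 + 15*exp(2*b/3)/2


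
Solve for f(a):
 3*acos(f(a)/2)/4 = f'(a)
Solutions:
 Integral(1/acos(_y/2), (_y, f(a))) = C1 + 3*a/4


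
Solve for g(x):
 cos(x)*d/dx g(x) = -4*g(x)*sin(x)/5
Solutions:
 g(x) = C1*cos(x)^(4/5)


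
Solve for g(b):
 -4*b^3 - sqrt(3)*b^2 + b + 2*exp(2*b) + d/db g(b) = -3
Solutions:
 g(b) = C1 + b^4 + sqrt(3)*b^3/3 - b^2/2 - 3*b - exp(2*b)


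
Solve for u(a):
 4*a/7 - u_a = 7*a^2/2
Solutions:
 u(a) = C1 - 7*a^3/6 + 2*a^2/7


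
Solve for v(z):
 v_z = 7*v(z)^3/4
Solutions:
 v(z) = -sqrt(2)*sqrt(-1/(C1 + 7*z))
 v(z) = sqrt(2)*sqrt(-1/(C1 + 7*z))


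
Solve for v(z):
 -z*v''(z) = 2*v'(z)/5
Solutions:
 v(z) = C1 + C2*z^(3/5)


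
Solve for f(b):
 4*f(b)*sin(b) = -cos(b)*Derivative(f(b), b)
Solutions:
 f(b) = C1*cos(b)^4


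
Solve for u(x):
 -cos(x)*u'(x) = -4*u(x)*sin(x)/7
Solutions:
 u(x) = C1/cos(x)^(4/7)


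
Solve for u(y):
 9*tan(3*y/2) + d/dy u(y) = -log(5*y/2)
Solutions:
 u(y) = C1 - y*log(y) - y*log(5) + y*log(2) + y + 6*log(cos(3*y/2))


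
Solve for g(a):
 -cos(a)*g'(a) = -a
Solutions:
 g(a) = C1 + Integral(a/cos(a), a)


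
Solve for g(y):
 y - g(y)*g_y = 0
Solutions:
 g(y) = -sqrt(C1 + y^2)
 g(y) = sqrt(C1 + y^2)


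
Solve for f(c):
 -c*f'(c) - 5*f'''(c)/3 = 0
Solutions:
 f(c) = C1 + Integral(C2*airyai(-3^(1/3)*5^(2/3)*c/5) + C3*airybi(-3^(1/3)*5^(2/3)*c/5), c)


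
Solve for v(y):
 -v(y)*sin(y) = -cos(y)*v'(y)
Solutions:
 v(y) = C1/cos(y)


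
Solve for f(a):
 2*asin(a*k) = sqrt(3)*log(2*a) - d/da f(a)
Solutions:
 f(a) = C1 + sqrt(3)*a*(log(a) - 1) + sqrt(3)*a*log(2) - 2*Piecewise((a*asin(a*k) + sqrt(-a^2*k^2 + 1)/k, Ne(k, 0)), (0, True))


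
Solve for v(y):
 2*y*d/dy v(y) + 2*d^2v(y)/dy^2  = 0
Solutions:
 v(y) = C1 + C2*erf(sqrt(2)*y/2)


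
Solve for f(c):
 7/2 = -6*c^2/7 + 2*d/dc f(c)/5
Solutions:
 f(c) = C1 + 5*c^3/7 + 35*c/4


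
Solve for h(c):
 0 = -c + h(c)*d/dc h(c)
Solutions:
 h(c) = -sqrt(C1 + c^2)
 h(c) = sqrt(C1 + c^2)


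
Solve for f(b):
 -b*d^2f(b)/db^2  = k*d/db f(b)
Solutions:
 f(b) = C1 + b^(1 - re(k))*(C2*sin(log(b)*Abs(im(k))) + C3*cos(log(b)*im(k)))


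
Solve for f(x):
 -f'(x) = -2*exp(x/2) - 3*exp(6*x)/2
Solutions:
 f(x) = C1 + 4*exp(x/2) + exp(6*x)/4


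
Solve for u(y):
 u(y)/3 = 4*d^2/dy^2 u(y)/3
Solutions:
 u(y) = C1*exp(-y/2) + C2*exp(y/2)


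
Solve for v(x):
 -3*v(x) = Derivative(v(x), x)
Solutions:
 v(x) = C1*exp(-3*x)


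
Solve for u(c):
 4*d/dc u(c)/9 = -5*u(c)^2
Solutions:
 u(c) = 4/(C1 + 45*c)


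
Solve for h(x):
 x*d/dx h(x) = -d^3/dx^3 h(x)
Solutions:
 h(x) = C1 + Integral(C2*airyai(-x) + C3*airybi(-x), x)


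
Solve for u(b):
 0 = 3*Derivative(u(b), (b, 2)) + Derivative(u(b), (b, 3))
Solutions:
 u(b) = C1 + C2*b + C3*exp(-3*b)


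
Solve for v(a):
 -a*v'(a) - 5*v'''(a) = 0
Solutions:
 v(a) = C1 + Integral(C2*airyai(-5^(2/3)*a/5) + C3*airybi(-5^(2/3)*a/5), a)


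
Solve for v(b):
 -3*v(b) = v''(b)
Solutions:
 v(b) = C1*sin(sqrt(3)*b) + C2*cos(sqrt(3)*b)


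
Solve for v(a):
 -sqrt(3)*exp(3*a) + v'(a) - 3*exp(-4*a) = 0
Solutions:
 v(a) = C1 + sqrt(3)*exp(3*a)/3 - 3*exp(-4*a)/4


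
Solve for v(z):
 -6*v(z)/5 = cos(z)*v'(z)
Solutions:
 v(z) = C1*(sin(z) - 1)^(3/5)/(sin(z) + 1)^(3/5)


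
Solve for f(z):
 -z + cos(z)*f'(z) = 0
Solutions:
 f(z) = C1 + Integral(z/cos(z), z)


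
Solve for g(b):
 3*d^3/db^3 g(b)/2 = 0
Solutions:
 g(b) = C1 + C2*b + C3*b^2


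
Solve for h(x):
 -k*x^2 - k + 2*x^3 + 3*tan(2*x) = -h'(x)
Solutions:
 h(x) = C1 + k*x^3/3 + k*x - x^4/2 + 3*log(cos(2*x))/2


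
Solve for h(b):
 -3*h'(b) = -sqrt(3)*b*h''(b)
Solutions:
 h(b) = C1 + C2*b^(1 + sqrt(3))


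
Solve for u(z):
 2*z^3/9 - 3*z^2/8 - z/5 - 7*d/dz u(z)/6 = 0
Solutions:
 u(z) = C1 + z^4/21 - 3*z^3/28 - 3*z^2/35


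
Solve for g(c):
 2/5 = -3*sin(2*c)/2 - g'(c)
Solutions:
 g(c) = C1 - 2*c/5 + 3*cos(2*c)/4


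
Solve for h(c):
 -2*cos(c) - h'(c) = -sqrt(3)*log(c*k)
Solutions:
 h(c) = C1 + sqrt(3)*c*(log(c*k) - 1) - 2*sin(c)


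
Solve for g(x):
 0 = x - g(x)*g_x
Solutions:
 g(x) = -sqrt(C1 + x^2)
 g(x) = sqrt(C1 + x^2)


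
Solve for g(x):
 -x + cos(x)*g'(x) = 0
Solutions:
 g(x) = C1 + Integral(x/cos(x), x)


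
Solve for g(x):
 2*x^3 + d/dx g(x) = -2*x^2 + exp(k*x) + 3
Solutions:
 g(x) = C1 - x^4/2 - 2*x^3/3 + 3*x + exp(k*x)/k


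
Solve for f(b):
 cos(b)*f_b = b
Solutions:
 f(b) = C1 + Integral(b/cos(b), b)


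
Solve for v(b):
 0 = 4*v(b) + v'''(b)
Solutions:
 v(b) = C3*exp(-2^(2/3)*b) + (C1*sin(2^(2/3)*sqrt(3)*b/2) + C2*cos(2^(2/3)*sqrt(3)*b/2))*exp(2^(2/3)*b/2)


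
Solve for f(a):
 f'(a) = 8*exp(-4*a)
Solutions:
 f(a) = C1 - 2*exp(-4*a)


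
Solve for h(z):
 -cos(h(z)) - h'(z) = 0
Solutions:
 h(z) = pi - asin((C1 + exp(2*z))/(C1 - exp(2*z)))
 h(z) = asin((C1 + exp(2*z))/(C1 - exp(2*z)))


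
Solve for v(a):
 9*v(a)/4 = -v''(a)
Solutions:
 v(a) = C1*sin(3*a/2) + C2*cos(3*a/2)


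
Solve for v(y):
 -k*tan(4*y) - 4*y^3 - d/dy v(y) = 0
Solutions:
 v(y) = C1 + k*log(cos(4*y))/4 - y^4


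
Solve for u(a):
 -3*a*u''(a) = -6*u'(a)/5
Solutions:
 u(a) = C1 + C2*a^(7/5)


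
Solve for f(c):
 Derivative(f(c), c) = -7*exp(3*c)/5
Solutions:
 f(c) = C1 - 7*exp(3*c)/15


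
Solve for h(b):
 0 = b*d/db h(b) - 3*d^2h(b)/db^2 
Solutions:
 h(b) = C1 + C2*erfi(sqrt(6)*b/6)


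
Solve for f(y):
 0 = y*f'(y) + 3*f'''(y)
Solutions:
 f(y) = C1 + Integral(C2*airyai(-3^(2/3)*y/3) + C3*airybi(-3^(2/3)*y/3), y)


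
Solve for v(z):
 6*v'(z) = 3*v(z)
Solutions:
 v(z) = C1*exp(z/2)


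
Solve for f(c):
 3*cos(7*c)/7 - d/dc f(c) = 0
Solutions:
 f(c) = C1 + 3*sin(7*c)/49


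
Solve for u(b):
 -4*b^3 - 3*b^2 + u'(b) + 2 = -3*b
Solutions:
 u(b) = C1 + b^4 + b^3 - 3*b^2/2 - 2*b


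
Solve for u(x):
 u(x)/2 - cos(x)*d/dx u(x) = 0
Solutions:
 u(x) = C1*(sin(x) + 1)^(1/4)/(sin(x) - 1)^(1/4)


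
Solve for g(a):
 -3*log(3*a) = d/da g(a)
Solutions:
 g(a) = C1 - 3*a*log(a) - a*log(27) + 3*a


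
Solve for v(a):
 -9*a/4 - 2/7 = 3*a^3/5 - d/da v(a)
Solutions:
 v(a) = C1 + 3*a^4/20 + 9*a^2/8 + 2*a/7


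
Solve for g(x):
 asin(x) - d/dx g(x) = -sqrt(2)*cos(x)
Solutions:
 g(x) = C1 + x*asin(x) + sqrt(1 - x^2) + sqrt(2)*sin(x)


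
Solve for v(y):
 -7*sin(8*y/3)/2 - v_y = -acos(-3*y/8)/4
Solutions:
 v(y) = C1 + y*acos(-3*y/8)/4 + sqrt(64 - 9*y^2)/12 + 21*cos(8*y/3)/16


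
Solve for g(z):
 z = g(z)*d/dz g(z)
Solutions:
 g(z) = -sqrt(C1 + z^2)
 g(z) = sqrt(C1 + z^2)


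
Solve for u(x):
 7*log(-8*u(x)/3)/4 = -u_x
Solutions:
 4*Integral(1/(log(-_y) - log(3) + 3*log(2)), (_y, u(x)))/7 = C1 - x


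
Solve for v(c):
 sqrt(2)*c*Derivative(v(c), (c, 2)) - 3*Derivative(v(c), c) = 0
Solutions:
 v(c) = C1 + C2*c^(1 + 3*sqrt(2)/2)


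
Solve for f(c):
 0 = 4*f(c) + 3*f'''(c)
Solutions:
 f(c) = C3*exp(-6^(2/3)*c/3) + (C1*sin(2^(2/3)*3^(1/6)*c/2) + C2*cos(2^(2/3)*3^(1/6)*c/2))*exp(6^(2/3)*c/6)


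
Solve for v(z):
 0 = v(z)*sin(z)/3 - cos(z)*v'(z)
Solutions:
 v(z) = C1/cos(z)^(1/3)


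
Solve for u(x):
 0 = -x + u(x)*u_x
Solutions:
 u(x) = -sqrt(C1 + x^2)
 u(x) = sqrt(C1 + x^2)


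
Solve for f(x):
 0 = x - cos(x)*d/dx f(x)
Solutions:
 f(x) = C1 + Integral(x/cos(x), x)


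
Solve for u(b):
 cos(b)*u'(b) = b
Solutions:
 u(b) = C1 + Integral(b/cos(b), b)


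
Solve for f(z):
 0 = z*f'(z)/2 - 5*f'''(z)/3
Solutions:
 f(z) = C1 + Integral(C2*airyai(10^(2/3)*3^(1/3)*z/10) + C3*airybi(10^(2/3)*3^(1/3)*z/10), z)


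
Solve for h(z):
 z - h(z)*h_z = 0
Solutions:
 h(z) = -sqrt(C1 + z^2)
 h(z) = sqrt(C1 + z^2)


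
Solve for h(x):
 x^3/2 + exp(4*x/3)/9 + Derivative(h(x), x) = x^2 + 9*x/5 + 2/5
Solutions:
 h(x) = C1 - x^4/8 + x^3/3 + 9*x^2/10 + 2*x/5 - exp(4*x/3)/12


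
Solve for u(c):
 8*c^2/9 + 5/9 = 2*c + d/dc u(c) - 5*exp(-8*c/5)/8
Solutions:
 u(c) = C1 + 8*c^3/27 - c^2 + 5*c/9 - 25*exp(-8*c/5)/64


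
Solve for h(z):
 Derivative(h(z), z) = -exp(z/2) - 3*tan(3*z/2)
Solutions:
 h(z) = C1 - 2*exp(z/2) + 2*log(cos(3*z/2))


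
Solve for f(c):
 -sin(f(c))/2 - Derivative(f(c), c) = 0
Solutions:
 f(c) = -acos((-C1 - exp(c))/(C1 - exp(c))) + 2*pi
 f(c) = acos((-C1 - exp(c))/(C1 - exp(c)))


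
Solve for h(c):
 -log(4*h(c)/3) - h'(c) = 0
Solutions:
 Integral(1/(log(_y) - log(3) + 2*log(2)), (_y, h(c))) = C1 - c


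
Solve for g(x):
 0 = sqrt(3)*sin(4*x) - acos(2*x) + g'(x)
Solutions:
 g(x) = C1 + x*acos(2*x) - sqrt(1 - 4*x^2)/2 + sqrt(3)*cos(4*x)/4


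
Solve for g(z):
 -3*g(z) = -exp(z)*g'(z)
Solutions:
 g(z) = C1*exp(-3*exp(-z))


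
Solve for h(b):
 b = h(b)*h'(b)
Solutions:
 h(b) = -sqrt(C1 + b^2)
 h(b) = sqrt(C1 + b^2)


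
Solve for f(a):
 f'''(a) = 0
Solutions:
 f(a) = C1 + C2*a + C3*a^2


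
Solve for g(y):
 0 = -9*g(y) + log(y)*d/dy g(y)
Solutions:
 g(y) = C1*exp(9*li(y))


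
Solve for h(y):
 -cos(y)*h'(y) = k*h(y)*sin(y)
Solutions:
 h(y) = C1*exp(k*log(cos(y)))


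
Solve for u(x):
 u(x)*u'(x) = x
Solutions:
 u(x) = -sqrt(C1 + x^2)
 u(x) = sqrt(C1 + x^2)


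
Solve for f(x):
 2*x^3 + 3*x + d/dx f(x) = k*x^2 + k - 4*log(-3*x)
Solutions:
 f(x) = C1 + k*x^3/3 - x^4/2 - 3*x^2/2 + x*(k - 4*log(3) + 4) - 4*x*log(-x)


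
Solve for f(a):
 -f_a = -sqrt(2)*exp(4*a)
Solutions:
 f(a) = C1 + sqrt(2)*exp(4*a)/4


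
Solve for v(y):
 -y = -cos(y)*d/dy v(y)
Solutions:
 v(y) = C1 + Integral(y/cos(y), y)


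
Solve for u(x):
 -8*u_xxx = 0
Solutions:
 u(x) = C1 + C2*x + C3*x^2


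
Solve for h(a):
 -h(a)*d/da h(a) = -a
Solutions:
 h(a) = -sqrt(C1 + a^2)
 h(a) = sqrt(C1 + a^2)


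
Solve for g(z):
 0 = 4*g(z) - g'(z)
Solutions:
 g(z) = C1*exp(4*z)


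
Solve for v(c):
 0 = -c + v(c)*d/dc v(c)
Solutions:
 v(c) = -sqrt(C1 + c^2)
 v(c) = sqrt(C1 + c^2)


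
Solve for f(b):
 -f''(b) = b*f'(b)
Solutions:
 f(b) = C1 + C2*erf(sqrt(2)*b/2)


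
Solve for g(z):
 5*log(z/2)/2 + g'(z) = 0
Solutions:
 g(z) = C1 - 5*z*log(z)/2 + 5*z*log(2)/2 + 5*z/2


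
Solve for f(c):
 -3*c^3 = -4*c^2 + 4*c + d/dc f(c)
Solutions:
 f(c) = C1 - 3*c^4/4 + 4*c^3/3 - 2*c^2


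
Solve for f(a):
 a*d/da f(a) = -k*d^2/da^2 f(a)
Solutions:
 f(a) = C1 + C2*sqrt(k)*erf(sqrt(2)*a*sqrt(1/k)/2)


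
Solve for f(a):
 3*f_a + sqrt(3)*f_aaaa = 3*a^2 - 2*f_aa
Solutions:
 f(a) = C1 + C2*exp(-a*(-2^(2/3)*3^(1/6)*(27 + sqrt(32*sqrt(3) + 729))^(1/3) + 4*6^(1/3)/(27 + sqrt(32*sqrt(3) + 729))^(1/3))/12)*sin(a*(4*2^(1/3)*3^(5/6)/(27 + sqrt(32*sqrt(3) + 729))^(1/3) + 6^(2/3)*(27 + sqrt(32*sqrt(3) + 729))^(1/3))/12) + C3*exp(-a*(-2^(2/3)*3^(1/6)*(27 + sqrt(32*sqrt(3) + 729))^(1/3) + 4*6^(1/3)/(27 + sqrt(32*sqrt(3) + 729))^(1/3))/12)*cos(a*(4*2^(1/3)*3^(5/6)/(27 + sqrt(32*sqrt(3) + 729))^(1/3) + 6^(2/3)*(27 + sqrt(32*sqrt(3) + 729))^(1/3))/12) + C4*exp(a*(-2^(2/3)*3^(1/6)*(27 + sqrt(32*sqrt(3) + 729))^(1/3) + 4*6^(1/3)/(27 + sqrt(32*sqrt(3) + 729))^(1/3))/6) + a^3/3 - 2*a^2/3 + 8*a/9


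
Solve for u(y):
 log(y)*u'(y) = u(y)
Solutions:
 u(y) = C1*exp(li(y))


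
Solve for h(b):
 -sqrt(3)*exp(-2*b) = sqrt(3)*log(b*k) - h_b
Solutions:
 h(b) = C1 + sqrt(3)*b*log(b*k) - sqrt(3)*b - sqrt(3)*exp(-2*b)/2
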